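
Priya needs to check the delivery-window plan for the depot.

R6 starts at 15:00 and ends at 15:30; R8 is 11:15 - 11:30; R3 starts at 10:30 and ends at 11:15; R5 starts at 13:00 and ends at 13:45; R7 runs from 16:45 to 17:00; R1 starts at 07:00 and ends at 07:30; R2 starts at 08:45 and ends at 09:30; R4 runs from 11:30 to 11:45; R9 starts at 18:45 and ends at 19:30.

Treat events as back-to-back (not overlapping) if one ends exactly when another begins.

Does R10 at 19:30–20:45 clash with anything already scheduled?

R1: ends 07:30 at or before R10 starts 19:30 → clear.
R2: ends 09:30 at or before R10 starts 19:30 → clear.
R3: ends 11:15 at or before R10 starts 19:30 → clear.
R8: ends 11:30 at or before R10 starts 19:30 → clear.
R4: ends 11:45 at or before R10 starts 19:30 → clear.
R5: ends 13:45 at or before R10 starts 19:30 → clear.
R6: ends 15:30 at or before R10 starts 19:30 → clear.
R7: ends 17:00 at or before R10 starts 19:30 → clear.
R9: ends 19:30 at or before R10 starts 19:30 → clear.

No — it doesn't clash with anything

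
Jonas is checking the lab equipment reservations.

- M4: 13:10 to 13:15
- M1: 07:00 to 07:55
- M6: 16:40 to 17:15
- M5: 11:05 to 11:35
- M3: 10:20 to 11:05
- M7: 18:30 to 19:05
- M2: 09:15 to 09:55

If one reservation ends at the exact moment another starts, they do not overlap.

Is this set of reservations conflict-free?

Yes

Sorted by start: M1, M2, M3, M5, M4, M6, M7.
M2 starts after M1 ends — done with M1.
M3 starts after M2 ends — done with M2.
M5 starts exactly when M3 ends (back-to-back, no overlap) — done with M3.
M4 starts after M5 ends — done with M5.
M6 starts after M4 ends — done with M4.
M7 starts after M6 ends.
Every pair is clear; the schedule has no overlaps.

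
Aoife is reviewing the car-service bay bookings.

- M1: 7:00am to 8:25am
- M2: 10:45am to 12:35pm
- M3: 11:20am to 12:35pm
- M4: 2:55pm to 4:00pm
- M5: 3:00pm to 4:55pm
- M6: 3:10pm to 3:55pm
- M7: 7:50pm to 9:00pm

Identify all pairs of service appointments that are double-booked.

M2 & M3, M4 & M5, M4 & M6, M5 & M6

Two intervals overlap when each starts before the other ends.
Sorted by start: M1, M2, M3, M4, M5, M6, M7.
M2 starts after M1 ends; M1 is clear from here.
M3 starts before M2 ends → M2 and M3 overlap.
M4 starts after M2 ends; M2 is clear from here.
M4 starts after M3 ends; M3 is clear from here.
M5 starts before M4 ends → M4 and M5 overlap.
M6 starts before M4 ends → M4 and M6 overlap.
M7 starts after M4 ends.
M6 starts before M5 ends → M5 and M6 overlap.
M7 starts after M5 ends.
M7 starts after M6 ends.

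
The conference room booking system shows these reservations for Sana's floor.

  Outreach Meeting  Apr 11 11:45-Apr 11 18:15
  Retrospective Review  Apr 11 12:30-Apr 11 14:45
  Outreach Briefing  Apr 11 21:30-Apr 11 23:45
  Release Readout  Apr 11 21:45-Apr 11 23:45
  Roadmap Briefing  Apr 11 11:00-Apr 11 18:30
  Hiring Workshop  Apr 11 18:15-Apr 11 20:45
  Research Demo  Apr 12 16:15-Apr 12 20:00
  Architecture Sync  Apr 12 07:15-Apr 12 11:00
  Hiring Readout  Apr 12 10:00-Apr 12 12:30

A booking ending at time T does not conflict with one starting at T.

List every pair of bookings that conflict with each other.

Architecture Sync & Hiring Readout, Hiring Workshop & Roadmap Briefing, Outreach Briefing & Release Readout, Outreach Meeting & Retrospective Review, Outreach Meeting & Roadmap Briefing, Retrospective Review & Roadmap Briefing

Sorted by start: Roadmap Briefing, Outreach Meeting, Retrospective Review, Hiring Workshop, Outreach Briefing, Release Readout, Architecture Sync, Hiring Readout, Research Demo.
Outreach Meeting starts before Roadmap Briefing ends → Roadmap Briefing and Outreach Meeting overlap.
Retrospective Review starts before Roadmap Briefing ends → Roadmap Briefing and Retrospective Review overlap.
Hiring Workshop starts before Roadmap Briefing ends → Roadmap Briefing and Hiring Workshop overlap.
Outreach Briefing starts after Roadmap Briefing ends, so nothing later overlaps Roadmap Briefing either.
Retrospective Review starts before Outreach Meeting ends → Outreach Meeting and Retrospective Review overlap.
Hiring Workshop starts exactly when Outreach Meeting ends (back-to-back, no overlap), so nothing later overlaps Outreach Meeting either.
Hiring Workshop starts after Retrospective Review ends, so nothing later overlaps Retrospective Review either.
Outreach Briefing starts after Hiring Workshop ends, so nothing later overlaps Hiring Workshop either.
Release Readout starts before Outreach Briefing ends → Outreach Briefing and Release Readout overlap.
Architecture Sync starts after Outreach Briefing ends, so nothing later overlaps Outreach Briefing either.
Architecture Sync starts after Release Readout ends, so nothing later overlaps Release Readout either.
Hiring Readout starts before Architecture Sync ends → Architecture Sync and Hiring Readout overlap.
Research Demo starts after Architecture Sync ends.
Research Demo starts after Hiring Readout ends.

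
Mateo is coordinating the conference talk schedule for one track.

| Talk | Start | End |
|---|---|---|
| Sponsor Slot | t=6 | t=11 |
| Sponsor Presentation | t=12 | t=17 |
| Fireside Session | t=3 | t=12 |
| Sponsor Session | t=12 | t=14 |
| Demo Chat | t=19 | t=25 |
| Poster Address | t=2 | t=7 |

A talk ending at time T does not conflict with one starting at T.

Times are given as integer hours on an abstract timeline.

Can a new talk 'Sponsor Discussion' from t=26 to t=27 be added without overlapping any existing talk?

Poster Address: ends t=7 at or before Sponsor Discussion starts t=26 → clear.
Fireside Session: ends t=12 at or before Sponsor Discussion starts t=26 → clear.
Sponsor Slot: ends t=11 at or before Sponsor Discussion starts t=26 → clear.
Sponsor Session: ends t=14 at or before Sponsor Discussion starts t=26 → clear.
Sponsor Presentation: ends t=17 at or before Sponsor Discussion starts t=26 → clear.
Demo Chat: ends t=25 at or before Sponsor Discussion starts t=26 → clear.

Yes — the slot is free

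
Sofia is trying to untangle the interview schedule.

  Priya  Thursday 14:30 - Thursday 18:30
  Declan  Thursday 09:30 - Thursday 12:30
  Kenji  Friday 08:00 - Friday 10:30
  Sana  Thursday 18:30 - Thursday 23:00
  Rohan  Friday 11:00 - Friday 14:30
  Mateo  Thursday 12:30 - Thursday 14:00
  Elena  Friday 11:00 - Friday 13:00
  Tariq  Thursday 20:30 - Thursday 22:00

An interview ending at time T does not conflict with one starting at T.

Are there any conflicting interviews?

Yes

Sorted by start: Declan, Mateo, Priya, Sana, Tariq, Kenji, Elena, Rohan.
Mateo starts exactly when Declan ends (back-to-back, no overlap) — done with Declan.
Priya starts after Mateo ends — done with Mateo.
Sana starts exactly when Priya ends (back-to-back, no overlap) — done with Priya.
Tariq starts before Sana ends → Sana and Tariq overlap.
That's a conflict, so the schedule is not conflict-free.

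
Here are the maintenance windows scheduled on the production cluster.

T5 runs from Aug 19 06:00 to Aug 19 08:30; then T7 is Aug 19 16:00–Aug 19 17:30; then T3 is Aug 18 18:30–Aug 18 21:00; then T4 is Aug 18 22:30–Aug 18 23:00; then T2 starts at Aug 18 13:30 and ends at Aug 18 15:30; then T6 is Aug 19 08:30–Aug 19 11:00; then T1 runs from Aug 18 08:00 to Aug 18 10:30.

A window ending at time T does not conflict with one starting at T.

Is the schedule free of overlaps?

Yes

Sorted by start: T1, T2, T3, T4, T5, T6, T7.
T2 starts after T1 ends, so nothing later overlaps T1 either.
T3 starts after T2 ends, so nothing later overlaps T2 either.
T4 starts after T3 ends, so nothing later overlaps T3 either.
T5 starts after T4 ends, so nothing later overlaps T4 either.
T6 starts exactly when T5 ends (back-to-back, no overlap), so nothing later overlaps T5 either.
T7 starts after T6 ends.
Every pair is clear; the schedule has no overlaps.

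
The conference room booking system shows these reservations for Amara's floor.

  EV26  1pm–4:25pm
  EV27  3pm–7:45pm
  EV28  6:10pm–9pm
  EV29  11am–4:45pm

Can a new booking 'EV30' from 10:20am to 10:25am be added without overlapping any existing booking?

EV29: starts 11am at or after EV30 ends 10:25am → clear.
EV26: starts 1pm at or after EV30 ends 10:25am → clear.
EV27: starts 3pm at or after EV30 ends 10:25am → clear.
EV28: starts 6:10pm at or after EV30 ends 10:25am → clear.

Yes — the slot is free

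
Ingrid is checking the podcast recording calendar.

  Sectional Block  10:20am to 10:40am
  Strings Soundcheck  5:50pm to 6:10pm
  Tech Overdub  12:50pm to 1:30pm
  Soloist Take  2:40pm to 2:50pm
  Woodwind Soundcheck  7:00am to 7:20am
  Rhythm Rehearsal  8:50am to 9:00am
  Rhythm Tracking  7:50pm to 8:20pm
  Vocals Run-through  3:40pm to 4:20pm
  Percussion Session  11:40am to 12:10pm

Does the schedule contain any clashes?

Sorted by start: Woodwind Soundcheck, Rhythm Rehearsal, Sectional Block, Percussion Session, Tech Overdub, Soloist Take, Vocals Run-through, Strings Soundcheck, Rhythm Tracking.
Rhythm Rehearsal starts after Woodwind Soundcheck ends — done with Woodwind Soundcheck.
Sectional Block starts after Rhythm Rehearsal ends — done with Rhythm Rehearsal.
Percussion Session starts after Sectional Block ends — done with Sectional Block.
Tech Overdub starts after Percussion Session ends — done with Percussion Session.
Soloist Take starts after Tech Overdub ends — done with Tech Overdub.
Vocals Run-through starts after Soloist Take ends — done with Soloist Take.
Strings Soundcheck starts after Vocals Run-through ends — done with Vocals Run-through.
Rhythm Tracking starts after Strings Soundcheck ends.
Every pair is clear; the schedule has no overlaps.

No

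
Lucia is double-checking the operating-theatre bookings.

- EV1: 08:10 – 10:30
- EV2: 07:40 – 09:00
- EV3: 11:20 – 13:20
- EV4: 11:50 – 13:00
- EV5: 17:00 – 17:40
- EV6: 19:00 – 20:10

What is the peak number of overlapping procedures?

2

Sort all start/end points and keep a running count:
07:40 start EV2 → 1
08:10 start EV1 → 2
09:00 end EV2 → 1
10:30 end EV1 → 0
11:20 start EV3 → 1
11:50 start EV4 → 2
13:00 end EV4 → 1
13:20 end EV3 → 0
17:00 start EV5 → 1
17:40 end EV5 → 0
19:00 start EV6 → 1
20:10 end EV6 → 0
Peak is 2, at 08:10 (EV1, EV2).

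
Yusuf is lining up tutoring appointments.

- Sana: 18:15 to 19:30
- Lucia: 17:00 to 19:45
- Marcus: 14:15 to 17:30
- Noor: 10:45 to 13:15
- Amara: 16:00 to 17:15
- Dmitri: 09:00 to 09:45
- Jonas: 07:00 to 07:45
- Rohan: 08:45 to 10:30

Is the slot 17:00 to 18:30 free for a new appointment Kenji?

No — it overlaps Amara, Lucia, Marcus, Sana

Jonas: ends 07:45 at or before Kenji starts 17:00 → clear.
Rohan: ends 10:30 at or before Kenji starts 17:00 → clear.
Dmitri: ends 09:45 at or before Kenji starts 17:00 → clear.
Noor: ends 13:15 at or before Kenji starts 17:00 → clear.
Marcus: starts 14:15 before Kenji ends 18:30, and ends 17:30 after Kenji starts 17:00 → overlap.
Amara: starts 16:00 before Kenji ends 18:30, and ends 17:15 after Kenji starts 17:00 → overlap.
Lucia: starts 17:00 before Kenji ends 18:30, and ends 19:45 after Kenji starts 17:00 → overlap.
Sana: starts 18:15 before Kenji ends 18:30, and ends 19:30 after Kenji starts 17:00 → overlap.
Kenji overlaps Amara, Marcus, Lucia, Sana.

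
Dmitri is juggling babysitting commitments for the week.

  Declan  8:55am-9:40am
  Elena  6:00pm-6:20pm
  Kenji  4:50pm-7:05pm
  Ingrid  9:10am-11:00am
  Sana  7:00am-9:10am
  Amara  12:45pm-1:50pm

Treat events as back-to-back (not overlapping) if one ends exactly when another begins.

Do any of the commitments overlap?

Check each pair: they overlap iff neither finishes before the other starts.
Sorted by start: Sana, Declan, Ingrid, Amara, Kenji, Elena.
Declan starts before Sana ends → Sana and Declan overlap.
That's a conflict, so the schedule is not conflict-free.

Yes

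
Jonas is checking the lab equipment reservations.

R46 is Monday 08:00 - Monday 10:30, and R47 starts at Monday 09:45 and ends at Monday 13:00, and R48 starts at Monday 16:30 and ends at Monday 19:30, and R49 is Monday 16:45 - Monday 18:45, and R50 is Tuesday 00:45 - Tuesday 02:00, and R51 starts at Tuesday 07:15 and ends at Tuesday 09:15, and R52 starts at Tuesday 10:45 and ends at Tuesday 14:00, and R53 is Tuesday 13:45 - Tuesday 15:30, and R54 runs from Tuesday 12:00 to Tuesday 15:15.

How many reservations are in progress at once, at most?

3

Sort all start/end points and keep a running count:
Monday 08:00 start R46 → 1
Monday 09:45 start R47 → 2
Monday 10:30 end R46 → 1
Monday 13:00 end R47 → 0
Monday 16:30 start R48 → 1
Monday 16:45 start R49 → 2
Monday 18:45 end R49 → 1
Monday 19:30 end R48 → 0
Tuesday 00:45 start R50 → 1
Tuesday 02:00 end R50 → 0
Tuesday 07:15 start R51 → 1
Tuesday 09:15 end R51 → 0
Tuesday 10:45 start R52 → 1
Tuesday 12:00 start R54 → 2
Tuesday 13:45 start R53 → 3
Tuesday 14:00 end R52 → 2
Tuesday 15:15 end R54 → 1
Tuesday 15:30 end R53 → 0
Peak is 3, at Tuesday 13:45 (R52, R53, R54).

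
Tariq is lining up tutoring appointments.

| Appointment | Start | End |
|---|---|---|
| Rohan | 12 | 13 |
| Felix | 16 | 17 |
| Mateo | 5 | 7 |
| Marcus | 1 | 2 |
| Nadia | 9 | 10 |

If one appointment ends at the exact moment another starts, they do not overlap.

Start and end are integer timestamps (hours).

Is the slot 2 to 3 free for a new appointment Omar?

Yes — the slot is free

Marcus: ends 2 at or before Omar starts 2 → clear.
Mateo: starts 5 at or after Omar ends 3 → clear.
Nadia: starts 9 at or after Omar ends 3 → clear.
Rohan: starts 12 at or after Omar ends 3 → clear.
Felix: starts 16 at or after Omar ends 3 → clear.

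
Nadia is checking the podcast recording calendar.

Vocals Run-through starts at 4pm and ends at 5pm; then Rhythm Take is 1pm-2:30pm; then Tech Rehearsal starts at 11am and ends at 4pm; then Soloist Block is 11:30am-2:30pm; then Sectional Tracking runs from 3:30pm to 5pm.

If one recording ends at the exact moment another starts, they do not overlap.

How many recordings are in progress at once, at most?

3

Sweep the timeline, counting +1 at each start and −1 at each end (ends before starts at a tie):
11am start Tech Rehearsal → 1
11:30am start Soloist Block → 2
1pm start Rhythm Take → 3
2:30pm end Rhythm Take → 2
2:30pm end Soloist Block → 1
3:30pm start Sectional Tracking → 2
4pm end Tech Rehearsal → 1
4pm start Vocals Run-through → 2
5pm end Sectional Tracking → 1
5pm end Vocals Run-through → 0
Peak is 3, at 1pm (Rhythm Take, Soloist Block, Tech Rehearsal).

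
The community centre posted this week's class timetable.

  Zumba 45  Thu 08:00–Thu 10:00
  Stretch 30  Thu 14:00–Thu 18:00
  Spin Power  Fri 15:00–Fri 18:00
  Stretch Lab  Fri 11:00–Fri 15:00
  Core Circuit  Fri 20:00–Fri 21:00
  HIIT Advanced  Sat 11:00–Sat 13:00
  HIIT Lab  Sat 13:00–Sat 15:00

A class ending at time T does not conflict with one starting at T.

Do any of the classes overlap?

No

Sorted by start: Zumba 45, Stretch 30, Stretch Lab, Spin Power, Core Circuit, HIIT Advanced, HIIT Lab.
Stretch 30 starts after Zumba 45 ends, so nothing later overlaps Zumba 45 either.
Stretch Lab starts after Stretch 30 ends, so nothing later overlaps Stretch 30 either.
Spin Power starts exactly when Stretch Lab ends (back-to-back, no overlap), so nothing later overlaps Stretch Lab either.
Core Circuit starts after Spin Power ends, so nothing later overlaps Spin Power either.
HIIT Advanced starts after Core Circuit ends, so nothing later overlaps Core Circuit either.
HIIT Lab starts exactly when HIIT Advanced ends (back-to-back, no overlap).
Every pair is clear; the schedule has no overlaps.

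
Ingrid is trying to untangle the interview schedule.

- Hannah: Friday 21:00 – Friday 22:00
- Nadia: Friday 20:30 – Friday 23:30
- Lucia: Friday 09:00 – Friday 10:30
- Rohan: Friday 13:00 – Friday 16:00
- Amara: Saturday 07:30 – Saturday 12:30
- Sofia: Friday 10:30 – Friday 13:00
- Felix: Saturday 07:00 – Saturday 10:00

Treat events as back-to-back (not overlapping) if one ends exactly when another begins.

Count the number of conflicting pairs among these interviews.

Sorted by start: Lucia, Sofia, Rohan, Nadia, Hannah, Felix, Amara.
Sofia starts exactly when Lucia ends (back-to-back, no overlap); Lucia is clear from here.
Rohan starts exactly when Sofia ends (back-to-back, no overlap); Sofia is clear from here.
Nadia starts after Rohan ends; Rohan is clear from here.
Hannah starts before Nadia ends → Nadia and Hannah overlap.
Felix starts after Nadia ends; Nadia is clear from here.
Felix starts after Hannah ends; Hannah is clear from here.
Amara starts before Felix ends → Felix and Amara overlap.
Overlapping pairs: Amara & Felix, Hannah & Nadia — 2 in total.

2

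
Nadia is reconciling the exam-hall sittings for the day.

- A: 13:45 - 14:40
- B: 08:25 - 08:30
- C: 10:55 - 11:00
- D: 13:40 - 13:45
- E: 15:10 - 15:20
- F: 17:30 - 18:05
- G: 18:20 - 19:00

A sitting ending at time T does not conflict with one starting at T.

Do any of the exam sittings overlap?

Sorted by start: B, C, D, A, E, F, G.
C starts after B ends, so B has no further overlaps.
D starts after C ends, so C has no further overlaps.
A starts exactly when D ends (back-to-back, no overlap), so D has no further overlaps.
E starts after A ends, so A has no further overlaps.
F starts after E ends, so E has no further overlaps.
G starts after F ends.
Every pair is clear; the schedule has no overlaps.

No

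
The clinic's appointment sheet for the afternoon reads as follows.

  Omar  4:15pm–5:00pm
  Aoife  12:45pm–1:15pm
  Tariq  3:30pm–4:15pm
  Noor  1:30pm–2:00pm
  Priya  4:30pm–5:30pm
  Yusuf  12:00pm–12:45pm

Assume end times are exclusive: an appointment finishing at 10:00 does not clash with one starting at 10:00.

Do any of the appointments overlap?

Yes

Sorted by start: Yusuf, Aoife, Noor, Tariq, Omar, Priya.
Aoife starts exactly when Yusuf ends (back-to-back, no overlap); Yusuf is clear from here.
Noor starts after Aoife ends; Aoife is clear from here.
Tariq starts after Noor ends; Noor is clear from here.
Omar starts exactly when Tariq ends (back-to-back, no overlap); Tariq is clear from here.
Priya starts before Omar ends → Omar and Priya overlap.
That's a conflict, so the schedule is not conflict-free.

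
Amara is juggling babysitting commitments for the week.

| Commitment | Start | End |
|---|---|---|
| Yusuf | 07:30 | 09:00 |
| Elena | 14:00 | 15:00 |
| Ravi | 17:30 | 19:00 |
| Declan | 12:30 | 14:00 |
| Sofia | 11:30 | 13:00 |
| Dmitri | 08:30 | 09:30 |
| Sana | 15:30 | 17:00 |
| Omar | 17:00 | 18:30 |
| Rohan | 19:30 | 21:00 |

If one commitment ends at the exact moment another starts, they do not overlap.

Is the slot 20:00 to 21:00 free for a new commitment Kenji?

No — it overlaps Rohan

Yusuf: ends 09:00 at or before Kenji starts 20:00 → clear.
Dmitri: ends 09:30 at or before Kenji starts 20:00 → clear.
Sofia: ends 13:00 at or before Kenji starts 20:00 → clear.
Declan: ends 14:00 at or before Kenji starts 20:00 → clear.
Elena: ends 15:00 at or before Kenji starts 20:00 → clear.
Sana: ends 17:00 at or before Kenji starts 20:00 → clear.
Omar: ends 18:30 at or before Kenji starts 20:00 → clear.
Ravi: ends 19:00 at or before Kenji starts 20:00 → clear.
Rohan: starts 19:30 before Kenji ends 21:00, and ends 21:00 after Kenji starts 20:00 → overlap.
Kenji overlaps Rohan.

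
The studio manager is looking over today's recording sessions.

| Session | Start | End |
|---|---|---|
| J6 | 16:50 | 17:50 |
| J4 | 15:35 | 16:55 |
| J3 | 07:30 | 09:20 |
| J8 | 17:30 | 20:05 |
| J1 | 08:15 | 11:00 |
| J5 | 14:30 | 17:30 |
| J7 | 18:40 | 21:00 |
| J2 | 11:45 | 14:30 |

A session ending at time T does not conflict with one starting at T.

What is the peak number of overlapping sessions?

Sweep the timeline, counting +1 at each start and −1 at each end (ends before starts at a tie):
07:30 start J3 → 1
08:15 start J1 → 2
09:20 end J3 → 1
11:00 end J1 → 0
11:45 start J2 → 1
14:30 end J2 → 0
14:30 start J5 → 1
15:35 start J4 → 2
16:50 start J6 → 3
16:55 end J4 → 2
17:30 end J5 → 1
17:30 start J8 → 2
17:50 end J6 → 1
18:40 start J7 → 2
20:05 end J8 → 1
21:00 end J7 → 0
Peak is 3, at 16:50 (J4, J5, J6).

3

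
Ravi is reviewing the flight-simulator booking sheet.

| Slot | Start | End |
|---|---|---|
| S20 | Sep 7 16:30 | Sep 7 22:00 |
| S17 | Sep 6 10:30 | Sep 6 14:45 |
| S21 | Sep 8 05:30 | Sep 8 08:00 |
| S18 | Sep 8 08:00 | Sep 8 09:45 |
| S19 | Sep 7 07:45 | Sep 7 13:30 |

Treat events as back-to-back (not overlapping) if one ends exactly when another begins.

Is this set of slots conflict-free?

Yes

Two intervals overlap when each starts before the other ends.
Sorted by start: S17, S19, S20, S21, S18.
S19 starts after S17 ends, so S17 has no further overlaps.
S20 starts after S19 ends, so S19 has no further overlaps.
S21 starts after S20 ends, so S20 has no further overlaps.
S18 starts exactly when S21 ends (back-to-back, no overlap).
Every pair is clear; the schedule has no overlaps.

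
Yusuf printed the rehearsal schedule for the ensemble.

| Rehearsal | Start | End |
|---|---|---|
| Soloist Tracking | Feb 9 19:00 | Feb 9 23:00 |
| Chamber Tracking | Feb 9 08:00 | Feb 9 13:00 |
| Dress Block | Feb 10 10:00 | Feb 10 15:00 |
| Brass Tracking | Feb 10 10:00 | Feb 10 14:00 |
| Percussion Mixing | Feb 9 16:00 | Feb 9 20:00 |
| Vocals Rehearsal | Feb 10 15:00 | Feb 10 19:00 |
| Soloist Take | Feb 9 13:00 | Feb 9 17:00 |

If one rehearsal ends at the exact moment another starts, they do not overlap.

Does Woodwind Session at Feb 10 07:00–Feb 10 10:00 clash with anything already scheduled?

No — it doesn't clash with anything

Chamber Tracking: ends Feb 9 13:00 at or before Woodwind Session starts Feb 10 07:00 → clear.
Soloist Take: ends Feb 9 17:00 at or before Woodwind Session starts Feb 10 07:00 → clear.
Percussion Mixing: ends Feb 9 20:00 at or before Woodwind Session starts Feb 10 07:00 → clear.
Soloist Tracking: ends Feb 9 23:00 at or before Woodwind Session starts Feb 10 07:00 → clear.
Brass Tracking: starts Feb 10 10:00 at or after Woodwind Session ends Feb 10 10:00 → clear.
Dress Block: starts Feb 10 10:00 at or after Woodwind Session ends Feb 10 10:00 → clear.
Vocals Rehearsal: starts Feb 10 15:00 at or after Woodwind Session ends Feb 10 10:00 → clear.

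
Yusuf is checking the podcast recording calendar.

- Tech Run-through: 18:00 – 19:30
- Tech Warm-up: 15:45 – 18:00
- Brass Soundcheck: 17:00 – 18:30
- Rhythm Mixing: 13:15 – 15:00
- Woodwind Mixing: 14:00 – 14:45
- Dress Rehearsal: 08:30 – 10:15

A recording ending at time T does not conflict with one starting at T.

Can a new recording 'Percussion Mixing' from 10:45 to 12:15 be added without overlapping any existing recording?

Yes — the slot is free

Dress Rehearsal: ends 10:15 at or before Percussion Mixing starts 10:45 → clear.
Rhythm Mixing: starts 13:15 at or after Percussion Mixing ends 12:15 → clear.
Woodwind Mixing: starts 14:00 at or after Percussion Mixing ends 12:15 → clear.
Tech Warm-up: starts 15:45 at or after Percussion Mixing ends 12:15 → clear.
Brass Soundcheck: starts 17:00 at or after Percussion Mixing ends 12:15 → clear.
Tech Run-through: starts 18:00 at or after Percussion Mixing ends 12:15 → clear.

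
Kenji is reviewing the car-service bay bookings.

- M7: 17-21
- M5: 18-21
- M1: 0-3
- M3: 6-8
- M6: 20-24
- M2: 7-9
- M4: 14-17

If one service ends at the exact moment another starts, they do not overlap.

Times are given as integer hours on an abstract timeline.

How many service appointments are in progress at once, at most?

Sweep the timeline, counting +1 at each start and −1 at each end (ends before starts at a tie):
0 start M1 → 1
3 end M1 → 0
6 start M3 → 1
7 start M2 → 2
8 end M3 → 1
9 end M2 → 0
14 start M4 → 1
17 end M4 → 0
17 start M7 → 1
18 start M5 → 2
20 start M6 → 3
21 end M5 → 2
21 end M7 → 1
24 end M6 → 0
Peak is 3, at 20 (M5, M6, M7).

3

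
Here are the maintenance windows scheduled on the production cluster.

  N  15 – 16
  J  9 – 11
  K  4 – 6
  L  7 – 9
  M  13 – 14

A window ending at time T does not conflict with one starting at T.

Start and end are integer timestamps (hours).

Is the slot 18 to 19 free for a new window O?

Yes — the slot is free

K: ends 6 at or before O starts 18 → clear.
L: ends 9 at or before O starts 18 → clear.
J: ends 11 at or before O starts 18 → clear.
M: ends 14 at or before O starts 18 → clear.
N: ends 16 at or before O starts 18 → clear.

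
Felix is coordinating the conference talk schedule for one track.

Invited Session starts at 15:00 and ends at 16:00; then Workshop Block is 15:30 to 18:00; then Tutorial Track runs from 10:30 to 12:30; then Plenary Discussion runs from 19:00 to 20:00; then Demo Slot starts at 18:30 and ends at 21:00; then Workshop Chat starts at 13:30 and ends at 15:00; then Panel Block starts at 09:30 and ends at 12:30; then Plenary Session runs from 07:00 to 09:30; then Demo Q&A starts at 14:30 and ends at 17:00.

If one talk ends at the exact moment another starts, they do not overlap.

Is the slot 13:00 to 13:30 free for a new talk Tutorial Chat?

Plenary Session: ends 09:30 at or before Tutorial Chat starts 13:00 → clear.
Panel Block: ends 12:30 at or before Tutorial Chat starts 13:00 → clear.
Tutorial Track: ends 12:30 at or before Tutorial Chat starts 13:00 → clear.
Workshop Chat: starts 13:30 at or after Tutorial Chat ends 13:30 → clear.
Demo Q&A: starts 14:30 at or after Tutorial Chat ends 13:30 → clear.
Invited Session: starts 15:00 at or after Tutorial Chat ends 13:30 → clear.
Workshop Block: starts 15:30 at or after Tutorial Chat ends 13:30 → clear.
Demo Slot: starts 18:30 at or after Tutorial Chat ends 13:30 → clear.
Plenary Discussion: starts 19:00 at or after Tutorial Chat ends 13:30 → clear.

Yes — the slot is free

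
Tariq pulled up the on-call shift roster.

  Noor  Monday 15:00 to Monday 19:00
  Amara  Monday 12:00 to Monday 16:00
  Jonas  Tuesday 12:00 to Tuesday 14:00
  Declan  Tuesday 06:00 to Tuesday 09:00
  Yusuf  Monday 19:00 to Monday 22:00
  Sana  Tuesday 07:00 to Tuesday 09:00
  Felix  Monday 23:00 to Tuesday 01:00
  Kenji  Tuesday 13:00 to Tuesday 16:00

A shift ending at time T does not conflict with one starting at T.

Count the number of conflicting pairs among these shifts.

3

Two intervals overlap when each starts before the other ends.
Sorted by start: Amara, Noor, Yusuf, Felix, Declan, Sana, Jonas, Kenji.
Noor starts before Amara ends → Amara and Noor overlap.
Yusuf starts after Amara ends, so Amara has no further overlaps.
Yusuf starts exactly when Noor ends (back-to-back, no overlap), so Noor has no further overlaps.
Felix starts after Yusuf ends, so Yusuf has no further overlaps.
Declan starts after Felix ends, so Felix has no further overlaps.
Sana starts before Declan ends → Declan and Sana overlap.
Jonas starts after Declan ends, so Declan has no further overlaps.
Jonas starts after Sana ends, so Sana has no further overlaps.
Kenji starts before Jonas ends → Jonas and Kenji overlap.
Overlapping pairs: Amara & Noor, Declan & Sana, Jonas & Kenji — 3 in total.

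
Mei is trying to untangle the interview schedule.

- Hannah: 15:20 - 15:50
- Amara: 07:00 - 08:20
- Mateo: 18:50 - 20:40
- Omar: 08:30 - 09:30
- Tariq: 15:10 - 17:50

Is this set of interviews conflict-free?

No

Sorted by start: Amara, Omar, Tariq, Hannah, Mateo.
Omar starts after Amara ends; Amara is clear from here.
Tariq starts after Omar ends; Omar is clear from here.
Hannah starts before Tariq ends → Tariq and Hannah overlap.
That's a conflict, so the schedule is not conflict-free.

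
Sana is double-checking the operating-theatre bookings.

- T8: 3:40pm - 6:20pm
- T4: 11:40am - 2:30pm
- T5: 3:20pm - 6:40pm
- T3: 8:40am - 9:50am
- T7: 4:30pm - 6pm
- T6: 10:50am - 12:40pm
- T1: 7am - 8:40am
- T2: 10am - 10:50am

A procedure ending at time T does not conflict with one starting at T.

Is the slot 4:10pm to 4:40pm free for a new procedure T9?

T1: ends 8:40am at or before T9 starts 4:10pm → clear.
T3: ends 9:50am at or before T9 starts 4:10pm → clear.
T2: ends 10:50am at or before T9 starts 4:10pm → clear.
T6: ends 12:40pm at or before T9 starts 4:10pm → clear.
T4: ends 2:30pm at or before T9 starts 4:10pm → clear.
T5: starts 3:20pm before T9 ends 4:40pm, and ends 6:40pm after T9 starts 4:10pm → overlap.
T8: starts 3:40pm before T9 ends 4:40pm, and ends 6:20pm after T9 starts 4:10pm → overlap.
T7: starts 4:30pm before T9 ends 4:40pm, and ends 6pm after T9 starts 4:10pm → overlap.
T9 overlaps T5, T7, T8.

No — it overlaps T5, T7, T8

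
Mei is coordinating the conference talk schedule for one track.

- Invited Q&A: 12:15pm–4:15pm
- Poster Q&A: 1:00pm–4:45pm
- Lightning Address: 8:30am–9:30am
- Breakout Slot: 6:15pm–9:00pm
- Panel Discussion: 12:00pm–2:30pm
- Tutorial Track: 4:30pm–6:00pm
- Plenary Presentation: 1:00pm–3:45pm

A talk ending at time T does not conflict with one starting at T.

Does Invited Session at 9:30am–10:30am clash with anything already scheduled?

No — it doesn't clash with anything

Lightning Address: ends 9:30am at or before Invited Session starts 9:30am → clear.
Panel Discussion: starts 12:00pm at or after Invited Session ends 10:30am → clear.
Invited Q&A: starts 12:15pm at or after Invited Session ends 10:30am → clear.
Poster Q&A: starts 1:00pm at or after Invited Session ends 10:30am → clear.
Plenary Presentation: starts 1:00pm at or after Invited Session ends 10:30am → clear.
Tutorial Track: starts 4:30pm at or after Invited Session ends 10:30am → clear.
Breakout Slot: starts 6:15pm at or after Invited Session ends 10:30am → clear.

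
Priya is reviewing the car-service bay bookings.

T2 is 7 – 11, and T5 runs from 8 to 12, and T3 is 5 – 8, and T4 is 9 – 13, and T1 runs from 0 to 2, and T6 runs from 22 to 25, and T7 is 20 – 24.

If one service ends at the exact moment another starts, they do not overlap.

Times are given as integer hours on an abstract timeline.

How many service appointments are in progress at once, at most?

3

Sort all start/end points and keep a running count:
0 start T1 → 1
2 end T1 → 0
5 start T3 → 1
7 start T2 → 2
8 end T3 → 1
8 start T5 → 2
9 start T4 → 3
11 end T2 → 2
12 end T5 → 1
13 end T4 → 0
20 start T7 → 1
22 start T6 → 2
24 end T7 → 1
25 end T6 → 0
Peak is 3, at 9 (T2, T4, T5).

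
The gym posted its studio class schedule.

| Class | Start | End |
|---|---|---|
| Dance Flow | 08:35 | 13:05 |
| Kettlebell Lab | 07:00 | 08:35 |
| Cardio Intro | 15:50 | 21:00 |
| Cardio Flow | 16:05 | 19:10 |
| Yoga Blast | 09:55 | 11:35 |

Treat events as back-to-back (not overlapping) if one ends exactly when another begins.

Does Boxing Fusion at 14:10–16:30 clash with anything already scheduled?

Yes — it overlaps Cardio Flow, Cardio Intro

Kettlebell Lab: ends 08:35 at or before Boxing Fusion starts 14:10 → clear.
Dance Flow: ends 13:05 at or before Boxing Fusion starts 14:10 → clear.
Yoga Blast: ends 11:35 at or before Boxing Fusion starts 14:10 → clear.
Cardio Intro: starts 15:50 before Boxing Fusion ends 16:30, and ends 21:00 after Boxing Fusion starts 14:10 → overlap.
Cardio Flow: starts 16:05 before Boxing Fusion ends 16:30, and ends 19:10 after Boxing Fusion starts 14:10 → overlap.
Boxing Fusion overlaps Cardio Flow, Cardio Intro.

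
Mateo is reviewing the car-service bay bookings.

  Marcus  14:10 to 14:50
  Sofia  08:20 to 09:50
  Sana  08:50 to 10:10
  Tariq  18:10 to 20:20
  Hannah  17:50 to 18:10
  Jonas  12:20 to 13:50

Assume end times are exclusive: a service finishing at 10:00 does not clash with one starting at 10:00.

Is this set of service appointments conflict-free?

Check each pair: they overlap iff neither finishes before the other starts.
Sorted by start: Sofia, Sana, Jonas, Marcus, Hannah, Tariq.
Sana starts before Sofia ends → Sofia and Sana overlap.
That's a conflict, so the schedule is not conflict-free.

No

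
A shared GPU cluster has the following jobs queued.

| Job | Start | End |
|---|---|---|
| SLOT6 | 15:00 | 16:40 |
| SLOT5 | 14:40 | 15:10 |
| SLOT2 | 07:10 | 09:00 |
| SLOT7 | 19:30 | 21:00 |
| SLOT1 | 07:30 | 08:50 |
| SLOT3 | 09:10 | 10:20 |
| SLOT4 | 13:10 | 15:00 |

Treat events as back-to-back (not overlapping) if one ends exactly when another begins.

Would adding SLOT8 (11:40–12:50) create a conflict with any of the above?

SLOT2: ends 09:00 at or before SLOT8 starts 11:40 → clear.
SLOT1: ends 08:50 at or before SLOT8 starts 11:40 → clear.
SLOT3: ends 10:20 at or before SLOT8 starts 11:40 → clear.
SLOT4: starts 13:10 at or after SLOT8 ends 12:50 → clear.
SLOT5: starts 14:40 at or after SLOT8 ends 12:50 → clear.
SLOT6: starts 15:00 at or after SLOT8 ends 12:50 → clear.
SLOT7: starts 19:30 at or after SLOT8 ends 12:50 → clear.

No — it doesn't clash with anything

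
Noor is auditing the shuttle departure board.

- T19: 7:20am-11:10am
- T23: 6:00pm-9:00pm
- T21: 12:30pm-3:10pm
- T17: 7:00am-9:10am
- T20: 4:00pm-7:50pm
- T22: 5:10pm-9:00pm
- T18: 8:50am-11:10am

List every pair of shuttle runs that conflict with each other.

Check each pair: they overlap iff neither finishes before the other starts.
Sorted by start: T17, T19, T18, T21, T20, T22, T23.
T19 starts before T17 ends → T17 and T19 overlap.
T18 starts before T17 ends → T17 and T18 overlap.
T21 starts after T17 ends, so T17 has no further overlaps.
T18 starts before T19 ends → T19 and T18 overlap.
T21 starts after T19 ends, so T19 has no further overlaps.
T21 starts after T18 ends, so T18 has no further overlaps.
T20 starts after T21 ends, so T21 has no further overlaps.
T22 starts before T20 ends → T20 and T22 overlap.
T23 starts before T20 ends → T20 and T23 overlap.
T23 starts before T22 ends → T22 and T23 overlap.

T17 & T18, T17 & T19, T18 & T19, T20 & T22, T20 & T23, T22 & T23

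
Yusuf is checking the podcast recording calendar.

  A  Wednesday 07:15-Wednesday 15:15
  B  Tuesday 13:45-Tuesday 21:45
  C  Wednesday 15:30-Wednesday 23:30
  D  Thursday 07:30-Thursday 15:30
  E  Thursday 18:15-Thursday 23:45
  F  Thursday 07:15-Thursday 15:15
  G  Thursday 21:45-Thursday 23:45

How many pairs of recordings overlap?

Sorted by start: B, A, C, F, D, E, G.
A starts after B ends, so B has no further overlaps.
C starts after A ends, so A has no further overlaps.
F starts after C ends, so C has no further overlaps.
D starts before F ends → F and D overlap.
E starts after F ends, so F has no further overlaps.
E starts after D ends, so D has no further overlaps.
G starts before E ends → E and G overlap.
Overlapping pairs: D & F, E & G — 2 in total.

2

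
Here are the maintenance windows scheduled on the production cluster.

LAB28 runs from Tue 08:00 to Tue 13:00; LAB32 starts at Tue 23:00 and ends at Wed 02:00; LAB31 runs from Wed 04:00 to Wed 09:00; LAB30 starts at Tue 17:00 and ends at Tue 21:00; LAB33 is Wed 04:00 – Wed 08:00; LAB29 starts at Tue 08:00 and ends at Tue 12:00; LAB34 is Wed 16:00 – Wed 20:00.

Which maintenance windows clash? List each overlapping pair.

Check each pair: they overlap iff neither finishes before the other starts.
Sorted by start: LAB28, LAB29, LAB30, LAB32, LAB31, LAB33, LAB34.
LAB29 starts before LAB28 ends → LAB28 and LAB29 overlap.
LAB30 starts after LAB28 ends, so LAB28 has no further overlaps.
LAB30 starts after LAB29 ends, so LAB29 has no further overlaps.
LAB32 starts after LAB30 ends, so LAB30 has no further overlaps.
LAB31 starts after LAB32 ends, so LAB32 has no further overlaps.
LAB33 starts before LAB31 ends → LAB31 and LAB33 overlap.
LAB34 starts after LAB31 ends.
LAB34 starts after LAB33 ends.

LAB28 & LAB29, LAB31 & LAB33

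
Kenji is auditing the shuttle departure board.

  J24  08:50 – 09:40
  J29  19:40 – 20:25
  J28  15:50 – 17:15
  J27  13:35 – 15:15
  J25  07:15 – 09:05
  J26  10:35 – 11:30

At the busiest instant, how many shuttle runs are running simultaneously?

Sort all start/end points and keep a running count:
07:15 start J25 → 1
08:50 start J24 → 2
09:05 end J25 → 1
09:40 end J24 → 0
10:35 start J26 → 1
11:30 end J26 → 0
13:35 start J27 → 1
15:15 end J27 → 0
15:50 start J28 → 1
17:15 end J28 → 0
19:40 start J29 → 1
20:25 end J29 → 0
Peak is 2, at 08:50 (J24, J25).

2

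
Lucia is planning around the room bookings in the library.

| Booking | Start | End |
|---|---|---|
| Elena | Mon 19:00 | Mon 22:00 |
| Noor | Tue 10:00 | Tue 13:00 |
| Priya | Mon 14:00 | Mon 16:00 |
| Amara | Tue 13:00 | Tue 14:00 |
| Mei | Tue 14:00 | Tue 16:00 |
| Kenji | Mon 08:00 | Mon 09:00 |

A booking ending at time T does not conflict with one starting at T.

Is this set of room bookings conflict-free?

Yes

Two intervals overlap when each starts before the other ends.
Sorted by start: Kenji, Priya, Elena, Noor, Amara, Mei.
Priya starts after Kenji ends — done with Kenji.
Elena starts after Priya ends — done with Priya.
Noor starts after Elena ends — done with Elena.
Amara starts exactly when Noor ends (back-to-back, no overlap) — done with Noor.
Mei starts exactly when Amara ends (back-to-back, no overlap).
Every pair is clear; the schedule has no overlaps.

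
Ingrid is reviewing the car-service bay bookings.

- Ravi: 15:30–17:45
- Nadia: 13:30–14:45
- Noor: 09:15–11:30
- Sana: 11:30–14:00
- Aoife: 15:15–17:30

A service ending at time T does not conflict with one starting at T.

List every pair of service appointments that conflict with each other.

Check each pair: they overlap iff neither finishes before the other starts.
Sorted by start: Noor, Sana, Nadia, Aoife, Ravi.
Sana starts exactly when Noor ends (back-to-back, no overlap) — done with Noor.
Nadia starts before Sana ends → Sana and Nadia overlap.
Aoife starts after Sana ends — done with Sana.
Aoife starts after Nadia ends — done with Nadia.
Ravi starts before Aoife ends → Aoife and Ravi overlap.

Aoife & Ravi, Nadia & Sana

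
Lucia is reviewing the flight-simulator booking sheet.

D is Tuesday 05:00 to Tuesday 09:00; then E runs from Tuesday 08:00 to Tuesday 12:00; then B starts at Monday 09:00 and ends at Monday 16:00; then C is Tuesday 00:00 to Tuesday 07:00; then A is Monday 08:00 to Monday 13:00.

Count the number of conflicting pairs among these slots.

3

Two intervals overlap when each starts before the other ends.
Sorted by start: A, B, C, D, E.
B starts before A ends → A and B overlap.
C starts after A ends — done with A.
C starts after B ends — done with B.
D starts before C ends → C and D overlap.
E starts after C ends.
E starts before D ends → D and E overlap.
Overlapping pairs: A & B, C & D, D & E — 3 in total.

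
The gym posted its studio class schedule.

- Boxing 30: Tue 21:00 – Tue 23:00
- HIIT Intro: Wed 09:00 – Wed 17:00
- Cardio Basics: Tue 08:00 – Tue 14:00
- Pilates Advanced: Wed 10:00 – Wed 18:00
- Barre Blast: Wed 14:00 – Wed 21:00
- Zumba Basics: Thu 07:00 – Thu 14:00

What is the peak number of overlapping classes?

Sort all start/end points and keep a running count:
Tue 08:00 start Cardio Basics → 1
Tue 14:00 end Cardio Basics → 0
Tue 21:00 start Boxing 30 → 1
Tue 23:00 end Boxing 30 → 0
Wed 09:00 start HIIT Intro → 1
Wed 10:00 start Pilates Advanced → 2
Wed 14:00 start Barre Blast → 3
Wed 17:00 end HIIT Intro → 2
Wed 18:00 end Pilates Advanced → 1
Wed 21:00 end Barre Blast → 0
Thu 07:00 start Zumba Basics → 1
Thu 14:00 end Zumba Basics → 0
Peak is 3, at Wed 14:00 (Barre Blast, HIIT Intro, Pilates Advanced).

3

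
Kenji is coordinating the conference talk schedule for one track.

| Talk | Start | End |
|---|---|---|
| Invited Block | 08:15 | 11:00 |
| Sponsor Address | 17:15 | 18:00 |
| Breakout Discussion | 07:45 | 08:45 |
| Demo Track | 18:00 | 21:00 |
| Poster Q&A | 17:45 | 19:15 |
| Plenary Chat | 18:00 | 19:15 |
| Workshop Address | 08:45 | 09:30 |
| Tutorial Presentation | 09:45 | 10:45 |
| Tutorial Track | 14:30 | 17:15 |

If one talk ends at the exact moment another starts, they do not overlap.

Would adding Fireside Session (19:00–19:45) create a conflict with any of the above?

Breakout Discussion: ends 08:45 at or before Fireside Session starts 19:00 → clear.
Invited Block: ends 11:00 at or before Fireside Session starts 19:00 → clear.
Workshop Address: ends 09:30 at or before Fireside Session starts 19:00 → clear.
Tutorial Presentation: ends 10:45 at or before Fireside Session starts 19:00 → clear.
Tutorial Track: ends 17:15 at or before Fireside Session starts 19:00 → clear.
Sponsor Address: ends 18:00 at or before Fireside Session starts 19:00 → clear.
Poster Q&A: starts 17:45 before Fireside Session ends 19:45, and ends 19:15 after Fireside Session starts 19:00 → overlap.
Plenary Chat: starts 18:00 before Fireside Session ends 19:45, and ends 19:15 after Fireside Session starts 19:00 → overlap.
Demo Track: starts 18:00 before Fireside Session ends 19:45, and ends 21:00 after Fireside Session starts 19:00 → overlap.
Fireside Session overlaps Poster Q&A, Plenary Chat, Demo Track.

Yes — it overlaps Demo Track, Plenary Chat, Poster Q&A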